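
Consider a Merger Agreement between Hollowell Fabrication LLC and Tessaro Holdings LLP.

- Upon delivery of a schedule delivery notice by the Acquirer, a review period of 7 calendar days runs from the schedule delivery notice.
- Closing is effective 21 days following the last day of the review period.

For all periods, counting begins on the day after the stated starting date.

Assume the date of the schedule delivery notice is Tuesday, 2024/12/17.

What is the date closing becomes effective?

2025/01/14

Adding 7 calendar days to 2024/12/17 gives 2024/12/24, which is the last day of the review period.
The date closing becomes effective: 2024/12/24 + 21 days = 2025/01/14.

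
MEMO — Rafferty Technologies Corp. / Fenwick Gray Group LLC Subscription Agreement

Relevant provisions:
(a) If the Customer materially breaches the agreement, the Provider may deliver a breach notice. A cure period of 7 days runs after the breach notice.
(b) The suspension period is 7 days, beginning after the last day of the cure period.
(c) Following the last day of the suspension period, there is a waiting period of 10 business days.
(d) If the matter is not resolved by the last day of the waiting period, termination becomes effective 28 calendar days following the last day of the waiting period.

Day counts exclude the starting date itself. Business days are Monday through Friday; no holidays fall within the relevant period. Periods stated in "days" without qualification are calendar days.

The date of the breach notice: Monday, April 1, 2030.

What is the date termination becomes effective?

May 27, 2030

The last day of the cure period: 7 calendar days after April 1, 2030 is April 8, 2030.
Adding 7 calendar days to April 8, 2030 gives April 15, 2030, which is the last day of the suspension period.
From Monday, April 15, 2030, 10 business days (Apr 16, Apr 17, Apr 18, Apr 19, Apr 22, Apr 23, Apr 24, Apr 25, Apr 26, Apr 29, skipping weekends) brings us to Monday, April 29, 2030, which is the last day of the waiting period.
Adding 28 calendar days to April 29, 2030 gives May 27, 2030, which is the date termination becomes effective.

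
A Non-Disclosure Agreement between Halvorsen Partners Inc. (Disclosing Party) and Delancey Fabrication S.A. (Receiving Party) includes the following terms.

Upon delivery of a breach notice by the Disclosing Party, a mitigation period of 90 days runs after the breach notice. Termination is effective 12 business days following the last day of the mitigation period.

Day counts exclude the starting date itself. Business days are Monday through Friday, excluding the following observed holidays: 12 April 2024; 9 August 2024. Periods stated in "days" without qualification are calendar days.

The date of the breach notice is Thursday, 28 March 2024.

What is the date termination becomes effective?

The last day of the mitigation period: 90 calendar days after 28 March 2024 is 26 June 2024.
The date termination becomes effective: 12 business days after Wednesday, 26 June 2024, skipping weekends — Jun 27, Jun 28, Jul 1, Jul 2, …, Jul 10, Jul 11, Jul 12 — lands on Friday, 12 July 2024.

12 July 2024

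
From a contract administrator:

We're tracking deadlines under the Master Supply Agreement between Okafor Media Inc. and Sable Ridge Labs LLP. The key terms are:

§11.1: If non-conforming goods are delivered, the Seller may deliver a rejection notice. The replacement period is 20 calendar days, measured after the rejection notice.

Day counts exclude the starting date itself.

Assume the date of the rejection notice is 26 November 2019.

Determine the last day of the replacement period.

16 December 2019

Adding 20 calendar days to 26 November 2019 gives 16 December 2019, which is the last day of the replacement period.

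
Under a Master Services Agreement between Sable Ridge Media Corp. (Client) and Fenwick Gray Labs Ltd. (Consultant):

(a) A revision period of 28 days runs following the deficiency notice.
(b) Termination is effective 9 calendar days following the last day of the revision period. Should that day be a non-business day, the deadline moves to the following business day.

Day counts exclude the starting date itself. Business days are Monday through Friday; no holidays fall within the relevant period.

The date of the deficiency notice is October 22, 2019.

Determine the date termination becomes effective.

November 28, 2019

The last day of the revision period: 28 calendar days after October 22, 2019 is November 19, 2019.
Adding 9 calendar days to November 19, 2019 gives November 28, 2019, which is the date termination becomes effective. November 28, 2019 is a Thursday, so no roll-forward applies.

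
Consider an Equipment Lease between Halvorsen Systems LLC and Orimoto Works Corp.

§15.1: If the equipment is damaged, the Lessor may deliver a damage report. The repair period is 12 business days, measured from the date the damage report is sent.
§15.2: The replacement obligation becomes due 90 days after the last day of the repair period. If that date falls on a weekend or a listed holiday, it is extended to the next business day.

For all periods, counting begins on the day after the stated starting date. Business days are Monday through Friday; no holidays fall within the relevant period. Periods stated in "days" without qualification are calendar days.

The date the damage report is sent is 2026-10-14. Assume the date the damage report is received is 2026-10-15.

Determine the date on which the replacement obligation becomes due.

2027-01-28

From Wednesday, 2026-10-14, 12 business days (Oct 15, Oct 16, Oct 19, Oct 20, …, Oct 28, Oct 29, Oct 30, skipping weekends) brings us to Friday, 2026-10-30, which is the last day of the repair period.
Adding 90 calendar days to 2026-10-30 gives 2027-01-28, which is the date on which the replacement obligation becomes due. 2027-01-28 is a Thursday, so no roll-forward applies.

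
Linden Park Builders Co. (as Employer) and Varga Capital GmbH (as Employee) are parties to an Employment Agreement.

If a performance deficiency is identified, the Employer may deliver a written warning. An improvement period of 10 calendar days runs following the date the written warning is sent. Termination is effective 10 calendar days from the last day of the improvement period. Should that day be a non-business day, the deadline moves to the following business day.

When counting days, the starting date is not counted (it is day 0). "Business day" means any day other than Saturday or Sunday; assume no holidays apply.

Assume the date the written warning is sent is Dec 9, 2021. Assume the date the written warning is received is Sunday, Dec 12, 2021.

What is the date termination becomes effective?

Dec 29, 2021

The last day of the improvement period: 10 calendar days after Dec 9, 2021 is Dec 19, 2021.
The date termination becomes effective: Dec 19, 2021 + 10 days = Dec 29, 2021. Dec 29, 2021 is a Wednesday, so no roll-forward applies.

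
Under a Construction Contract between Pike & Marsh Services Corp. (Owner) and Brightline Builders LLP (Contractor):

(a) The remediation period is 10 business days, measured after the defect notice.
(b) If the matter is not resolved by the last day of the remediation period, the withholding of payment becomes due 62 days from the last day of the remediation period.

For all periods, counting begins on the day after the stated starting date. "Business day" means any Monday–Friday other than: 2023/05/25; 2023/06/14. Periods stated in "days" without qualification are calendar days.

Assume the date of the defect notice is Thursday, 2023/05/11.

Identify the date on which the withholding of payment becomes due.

2023/07/27

From Thursday, 2023/05/11, 10 business days (May 12, May 15, May 16, May 17, May 18, May 19, May 22, May 23, May 24, May 26, skipping weekends and the listed holiday on May 25) brings us to Friday, 2023/05/26, which is the last day of the remediation period.
The date on which the withholding of payment becomes due: 62 calendar days after 2023/05/26 is 2023/07/27.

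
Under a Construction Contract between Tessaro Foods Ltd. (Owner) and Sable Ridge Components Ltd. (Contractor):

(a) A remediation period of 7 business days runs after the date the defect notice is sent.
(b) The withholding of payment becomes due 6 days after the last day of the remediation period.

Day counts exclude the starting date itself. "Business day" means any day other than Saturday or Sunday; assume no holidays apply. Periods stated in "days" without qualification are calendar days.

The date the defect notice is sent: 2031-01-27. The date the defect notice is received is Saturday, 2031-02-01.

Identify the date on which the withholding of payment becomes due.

2031-02-11

The last day of the remediation period: 7 business days after Monday, 2031-01-27, skipping weekends — Jan 28, Jan 29, Jan 30, Jan 31, Feb 3, Feb 4, Feb 5 — lands on Wednesday, 2031-02-05.
The date on which the withholding of payment becomes due: 6 calendar days after 2031-02-05 is 2031-02-11.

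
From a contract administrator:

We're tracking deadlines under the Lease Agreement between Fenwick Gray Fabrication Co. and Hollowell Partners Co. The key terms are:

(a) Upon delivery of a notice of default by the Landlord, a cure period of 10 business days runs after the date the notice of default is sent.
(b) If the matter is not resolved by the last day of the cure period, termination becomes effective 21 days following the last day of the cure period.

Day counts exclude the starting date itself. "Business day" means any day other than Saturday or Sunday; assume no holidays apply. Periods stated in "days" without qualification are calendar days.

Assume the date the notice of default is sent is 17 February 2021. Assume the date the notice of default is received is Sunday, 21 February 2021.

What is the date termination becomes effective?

24 March 2021

From Wednesday, 17 February 2021, 10 business days (Feb 18, Feb 19, Feb 22, Feb 23, Feb 24, Feb 25, Feb 26, Mar 1, Mar 2, Mar 3, skipping weekends) brings us to Wednesday, 3 March 2021, which is the last day of the cure period.
Adding 21 calendar days to 3 March 2021 gives 24 March 2021, which is the date termination becomes effective.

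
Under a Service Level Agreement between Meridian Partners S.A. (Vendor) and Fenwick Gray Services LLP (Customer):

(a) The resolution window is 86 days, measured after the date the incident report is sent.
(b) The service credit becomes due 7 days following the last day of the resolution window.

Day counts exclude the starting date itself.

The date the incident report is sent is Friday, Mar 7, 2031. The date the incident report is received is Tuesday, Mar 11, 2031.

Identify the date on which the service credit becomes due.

Adding 86 calendar days to Mar 7, 2031 gives Jun 1, 2031, which is the last day of the resolution window.
Adding 7 calendar days to Jun 1, 2031 gives Jun 8, 2031, which is the date on which the service credit becomes due.

Jun 8, 2031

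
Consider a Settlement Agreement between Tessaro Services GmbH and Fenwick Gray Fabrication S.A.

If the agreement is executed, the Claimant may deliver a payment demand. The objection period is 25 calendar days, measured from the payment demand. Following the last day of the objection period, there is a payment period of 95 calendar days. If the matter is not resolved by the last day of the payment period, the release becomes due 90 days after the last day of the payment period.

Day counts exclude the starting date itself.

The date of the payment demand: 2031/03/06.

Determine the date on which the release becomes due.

Adding 25 calendar days to 2031/03/06 gives 2031/03/31, which is the last day of the objection period.
The last day of the payment period: 2031/03/31 + 95 days = 2031/07/04.
The date on which the release becomes due: 90 calendar days after 2031/07/04 is 2031/10/02.

2031/10/02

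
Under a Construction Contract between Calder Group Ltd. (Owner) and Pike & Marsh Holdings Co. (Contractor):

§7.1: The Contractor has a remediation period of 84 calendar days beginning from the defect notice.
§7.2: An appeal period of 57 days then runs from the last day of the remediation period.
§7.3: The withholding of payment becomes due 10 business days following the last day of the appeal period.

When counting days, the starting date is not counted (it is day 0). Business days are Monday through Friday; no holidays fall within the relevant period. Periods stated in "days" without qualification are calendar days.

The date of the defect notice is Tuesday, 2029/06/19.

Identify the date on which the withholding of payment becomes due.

The last day of the remediation period: 2029/06/19 + 84 days = 2029/09/11.
The last day of the appeal period: 57 calendar days after 2029/09/11 is 2029/11/07.
The date on which the withholding of payment becomes due: counting 10 business days from Wednesday, 2029/11/07 (Nov 8, Nov 9, Nov 12, Nov 13, Nov 14, Nov 15, Nov 16, Nov 19, Nov 20, Nov 21, skipping weekends) reaches Wednesday, 2029/11/21.

2029/11/21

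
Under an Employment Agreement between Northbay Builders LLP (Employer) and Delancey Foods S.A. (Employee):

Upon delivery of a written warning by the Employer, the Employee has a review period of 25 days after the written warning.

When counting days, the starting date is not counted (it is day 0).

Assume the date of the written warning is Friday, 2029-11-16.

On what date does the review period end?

2029-12-11

The last day of the review period: 2029-11-16 + 25 days = 2029-12-11.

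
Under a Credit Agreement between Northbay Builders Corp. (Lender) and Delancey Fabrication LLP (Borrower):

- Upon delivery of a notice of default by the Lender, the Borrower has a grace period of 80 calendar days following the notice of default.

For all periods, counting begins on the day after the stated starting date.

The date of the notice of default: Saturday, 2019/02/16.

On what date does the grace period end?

2019/05/07

The last day of the grace period: 80 calendar days after 2019/02/16 is 2019/05/07.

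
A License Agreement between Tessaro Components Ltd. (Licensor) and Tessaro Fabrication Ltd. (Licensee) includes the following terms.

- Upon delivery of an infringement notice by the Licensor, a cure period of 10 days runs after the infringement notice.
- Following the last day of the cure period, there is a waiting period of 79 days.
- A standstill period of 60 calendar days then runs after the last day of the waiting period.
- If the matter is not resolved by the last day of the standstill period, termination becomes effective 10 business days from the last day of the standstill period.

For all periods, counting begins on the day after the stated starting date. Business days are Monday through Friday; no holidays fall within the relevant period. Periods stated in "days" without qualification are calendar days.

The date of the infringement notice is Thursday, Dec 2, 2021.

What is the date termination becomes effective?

The last day of the cure period: 10 calendar days after Dec 2, 2021 is Dec 12, 2021.
Adding 79 calendar days to Dec 12, 2021 gives Mar 1, 2022, which is the last day of the waiting period.
The last day of the standstill period: 60 calendar days after Mar 1, 2022 is Apr 30, 2022.
From Saturday, Apr 30, 2022, 10 business days (May 2, May 3, May 4, May 5, May 6, May 9, May 10, May 11, May 12, May 13, skipping weekends) brings us to Friday, May 13, 2022, which is the date termination becomes effective.

May 13, 2022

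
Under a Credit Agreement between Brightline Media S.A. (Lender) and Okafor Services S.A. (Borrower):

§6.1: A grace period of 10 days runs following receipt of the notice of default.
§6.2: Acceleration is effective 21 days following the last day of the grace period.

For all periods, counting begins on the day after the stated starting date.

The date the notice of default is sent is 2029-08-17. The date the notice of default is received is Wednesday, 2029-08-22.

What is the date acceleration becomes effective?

The last day of the grace period: 2029-08-22 + 10 days = 2029-09-01.
Adding 21 calendar days to 2029-09-01 gives 2029-09-22, which is the date acceleration becomes effective.

2029-09-22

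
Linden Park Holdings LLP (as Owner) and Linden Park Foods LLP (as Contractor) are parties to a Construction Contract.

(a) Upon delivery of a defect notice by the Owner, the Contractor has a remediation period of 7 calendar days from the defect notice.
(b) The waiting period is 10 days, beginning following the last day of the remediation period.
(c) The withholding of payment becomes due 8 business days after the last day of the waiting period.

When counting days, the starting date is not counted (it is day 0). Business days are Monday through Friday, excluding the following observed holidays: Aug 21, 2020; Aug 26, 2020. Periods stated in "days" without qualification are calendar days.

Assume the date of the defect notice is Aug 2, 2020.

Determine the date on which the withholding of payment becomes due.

Sep 2, 2020

The last day of the remediation period: 7 calendar days after Aug 2, 2020 is Aug 9, 2020.
The last day of the waiting period: Aug 9, 2020 + 10 days = Aug 19, 2020.
The date on which the withholding of payment becomes due: counting 8 business days from Wednesday, Aug 19, 2020 (Aug 20, Aug 24, Aug 25, Aug 27, Aug 28, Aug 31, Sep 1, Sep 2, skipping weekends and the listed holidays on Aug 21, Aug 26) reaches Wednesday, Sep 2, 2020.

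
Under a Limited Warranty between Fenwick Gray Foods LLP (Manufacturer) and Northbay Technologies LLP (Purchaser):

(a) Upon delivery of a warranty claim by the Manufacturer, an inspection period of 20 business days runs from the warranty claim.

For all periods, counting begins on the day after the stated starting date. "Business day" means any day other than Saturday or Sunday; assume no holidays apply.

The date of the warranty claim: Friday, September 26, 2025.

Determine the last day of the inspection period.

October 24, 2025

The last day of the inspection period: counting 20 business days from Friday, September 26, 2025 (Sep 29, Sep 30, Oct 1, Oct 2, …, Oct 22, Oct 23, Oct 24, skipping weekends) reaches Friday, October 24, 2025.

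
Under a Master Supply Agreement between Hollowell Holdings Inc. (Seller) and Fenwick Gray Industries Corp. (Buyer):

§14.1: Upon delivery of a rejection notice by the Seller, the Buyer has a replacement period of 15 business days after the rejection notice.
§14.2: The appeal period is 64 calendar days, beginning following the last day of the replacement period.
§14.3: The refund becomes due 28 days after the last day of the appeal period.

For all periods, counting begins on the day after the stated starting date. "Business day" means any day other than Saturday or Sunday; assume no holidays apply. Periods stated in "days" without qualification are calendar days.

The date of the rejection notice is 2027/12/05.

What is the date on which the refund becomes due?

The last day of the replacement period: 15 business days after Sunday, 2027/12/05, skipping weekends — Dec 6, Dec 7, Dec 8, Dec 9, …, Dec 22, Dec 23, Dec 24 — lands on Friday, 2027/12/24.
The last day of the appeal period: 64 calendar days after 2027/12/24 is 2028/02/26.
The date on which the refund becomes due: 28 calendar days after 2028/02/26 is 2028/03/25.

2028/03/25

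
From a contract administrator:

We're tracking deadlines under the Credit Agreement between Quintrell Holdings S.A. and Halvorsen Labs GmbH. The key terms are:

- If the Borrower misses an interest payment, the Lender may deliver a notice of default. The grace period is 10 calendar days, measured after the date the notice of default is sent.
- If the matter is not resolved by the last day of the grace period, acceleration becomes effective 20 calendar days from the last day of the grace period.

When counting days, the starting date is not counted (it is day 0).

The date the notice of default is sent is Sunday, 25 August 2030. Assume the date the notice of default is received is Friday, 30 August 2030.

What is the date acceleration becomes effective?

24 September 2030

The last day of the grace period: 10 calendar days after 25 August 2030 is 4 September 2030.
Adding 20 calendar days to 4 September 2030 gives 24 September 2030, which is the date acceleration becomes effective.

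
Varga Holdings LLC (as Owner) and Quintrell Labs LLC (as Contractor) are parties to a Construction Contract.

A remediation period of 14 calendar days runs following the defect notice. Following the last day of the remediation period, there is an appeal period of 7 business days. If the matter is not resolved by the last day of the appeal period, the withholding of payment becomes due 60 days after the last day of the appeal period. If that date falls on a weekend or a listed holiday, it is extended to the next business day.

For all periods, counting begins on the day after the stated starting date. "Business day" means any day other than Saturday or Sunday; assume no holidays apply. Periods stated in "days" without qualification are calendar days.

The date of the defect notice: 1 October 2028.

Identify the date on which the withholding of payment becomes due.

The last day of the remediation period: 1 October 2028 + 14 days = 15 October 2028.
The last day of the appeal period: 7 business days after Sunday, 15 October 2028, skipping weekends — Oct 16, Oct 17, Oct 18, Oct 19, Oct 20, Oct 23, Oct 24 — lands on Tuesday, 24 October 2028.
Adding 60 calendar days to 24 October 2028 gives 23 December 2028, which is the date on which the withholding of payment becomes due. That falls on a Saturday, so it rolls to the next business day, Monday, 25 December 2028.

25 December 2028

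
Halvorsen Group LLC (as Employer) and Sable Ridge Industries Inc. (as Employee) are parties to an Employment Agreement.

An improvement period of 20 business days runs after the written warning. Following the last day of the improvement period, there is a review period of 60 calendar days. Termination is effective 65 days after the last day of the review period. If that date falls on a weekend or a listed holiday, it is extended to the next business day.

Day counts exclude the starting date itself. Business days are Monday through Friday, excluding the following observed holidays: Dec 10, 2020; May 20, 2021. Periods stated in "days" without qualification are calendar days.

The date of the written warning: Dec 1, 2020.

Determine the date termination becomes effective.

The last day of the improvement period: 20 business days after Tuesday, Dec 1, 2020, skipping weekends and the listed holiday on Dec 10 — Dec 2, Dec 3, Dec 4, Dec 7, …, Dec 28, Dec 29, Dec 30 — lands on Wednesday, Dec 30, 2020.
The last day of the review period: 60 calendar days after Dec 30, 2020 is Feb 28, 2021.
Adding 65 calendar days to Feb 28, 2021 gives May 4, 2021, which is the date termination becomes effective. May 4, 2021 is a Tuesday and is not a listed holiday, so no roll-forward applies.

May 4, 2021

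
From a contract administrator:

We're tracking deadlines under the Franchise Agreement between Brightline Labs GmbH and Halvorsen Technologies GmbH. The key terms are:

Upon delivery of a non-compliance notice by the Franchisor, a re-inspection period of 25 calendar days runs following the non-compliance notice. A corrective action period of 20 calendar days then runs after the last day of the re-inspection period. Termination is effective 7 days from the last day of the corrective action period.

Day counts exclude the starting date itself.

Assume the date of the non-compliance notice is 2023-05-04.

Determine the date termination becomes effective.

The last day of the re-inspection period: 25 calendar days after 2023-05-04 is 2023-05-29.
Adding 20 calendar days to 2023-05-29 gives 2023-06-18, which is the last day of the corrective action period.
The date termination becomes effective: 2023-06-18 + 7 days = 2023-06-25.

2023-06-25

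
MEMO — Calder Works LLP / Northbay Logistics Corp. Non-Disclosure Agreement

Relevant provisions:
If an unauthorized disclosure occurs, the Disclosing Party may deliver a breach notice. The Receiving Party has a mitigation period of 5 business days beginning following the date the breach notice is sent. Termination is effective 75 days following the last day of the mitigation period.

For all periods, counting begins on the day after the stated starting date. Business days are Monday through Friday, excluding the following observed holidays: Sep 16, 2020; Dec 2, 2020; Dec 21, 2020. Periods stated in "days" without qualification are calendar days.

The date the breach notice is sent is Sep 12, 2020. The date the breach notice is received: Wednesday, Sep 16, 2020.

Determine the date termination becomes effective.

The last day of the mitigation period: 5 business days after Saturday, Sep 12, 2020, skipping weekends and the listed holiday on Sep 16 — Sep 14, Sep 15, Sep 17, Sep 18, Sep 21 — lands on Monday, Sep 21, 2020.
Adding 75 calendar days to Sep 21, 2020 gives Dec 5, 2020, which is the date termination becomes effective.

Dec 5, 2020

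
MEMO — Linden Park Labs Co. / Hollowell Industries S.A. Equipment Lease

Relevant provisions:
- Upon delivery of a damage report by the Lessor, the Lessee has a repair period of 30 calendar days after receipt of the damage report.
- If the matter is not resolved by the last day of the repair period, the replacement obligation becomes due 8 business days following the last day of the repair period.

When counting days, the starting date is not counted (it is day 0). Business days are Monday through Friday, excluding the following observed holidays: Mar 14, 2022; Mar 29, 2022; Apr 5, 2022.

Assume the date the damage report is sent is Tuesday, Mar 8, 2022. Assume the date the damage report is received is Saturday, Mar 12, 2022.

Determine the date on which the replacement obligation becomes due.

Adding 30 calendar days to Mar 12, 2022 gives Apr 11, 2022, which is the last day of the repair period.
The date on which the replacement obligation becomes due: counting 8 business days from Monday, Apr 11, 2022 (Apr 12, Apr 13, Apr 14, Apr 15, Apr 18, Apr 19, Apr 20, Apr 21, skipping weekends) reaches Thursday, Apr 21, 2022.

Apr 21, 2022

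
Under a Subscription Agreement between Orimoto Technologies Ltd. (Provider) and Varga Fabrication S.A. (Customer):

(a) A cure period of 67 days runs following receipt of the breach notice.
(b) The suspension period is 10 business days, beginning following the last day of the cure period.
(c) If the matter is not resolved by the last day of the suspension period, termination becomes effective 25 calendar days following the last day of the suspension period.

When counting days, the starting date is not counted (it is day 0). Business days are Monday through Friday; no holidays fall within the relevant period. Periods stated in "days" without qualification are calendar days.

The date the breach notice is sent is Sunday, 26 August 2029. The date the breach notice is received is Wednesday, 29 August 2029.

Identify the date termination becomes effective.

11 December 2029

Adding 67 calendar days to 29 August 2029 gives 4 November 2029, which is the last day of the cure period.
From Sunday, 4 November 2029, 10 business days (Nov 5, Nov 6, Nov 7, Nov 8, Nov 9, Nov 12, Nov 13, Nov 14, Nov 15, Nov 16, skipping weekends) brings us to Friday, 16 November 2029, which is the last day of the suspension period.
The date termination becomes effective: 25 calendar days after 16 November 2029 is 11 December 2029.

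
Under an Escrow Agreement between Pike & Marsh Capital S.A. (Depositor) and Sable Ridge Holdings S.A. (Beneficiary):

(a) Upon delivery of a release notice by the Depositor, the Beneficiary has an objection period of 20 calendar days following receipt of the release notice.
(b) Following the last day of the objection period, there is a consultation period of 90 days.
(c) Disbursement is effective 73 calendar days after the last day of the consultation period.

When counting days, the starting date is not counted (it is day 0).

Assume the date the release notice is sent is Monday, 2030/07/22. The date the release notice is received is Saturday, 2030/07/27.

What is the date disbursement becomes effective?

The last day of the objection period: 20 calendar days after 2030/07/27 is 2030/08/16.
Adding 90 calendar days to 2030/08/16 gives 2030/11/14, which is the last day of the consultation period.
The date disbursement becomes effective: 2030/11/14 + 73 days = 2031/01/26.

2031/01/26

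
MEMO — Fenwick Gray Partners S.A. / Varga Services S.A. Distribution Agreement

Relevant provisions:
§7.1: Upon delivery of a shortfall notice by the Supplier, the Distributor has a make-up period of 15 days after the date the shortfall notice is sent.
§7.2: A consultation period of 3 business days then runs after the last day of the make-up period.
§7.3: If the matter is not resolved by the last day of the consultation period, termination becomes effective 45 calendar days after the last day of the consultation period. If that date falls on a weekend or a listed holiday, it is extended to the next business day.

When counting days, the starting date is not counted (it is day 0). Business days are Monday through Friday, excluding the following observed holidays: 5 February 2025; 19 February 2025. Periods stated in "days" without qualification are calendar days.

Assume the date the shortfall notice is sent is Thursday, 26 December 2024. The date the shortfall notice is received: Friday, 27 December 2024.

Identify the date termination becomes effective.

The last day of the make-up period: 15 calendar days after 26 December 2024 is 10 January 2025.
From Friday, 10 January 2025, 3 business days (Jan 13, Jan 14, Jan 15, skipping weekends) brings us to Wednesday, 15 January 2025, which is the last day of the consultation period.
The date termination becomes effective: 15 January 2025 + 45 days = 1 March 2025. That falls on a Saturday, so it rolls to the next business day, Monday, 3 March 2025.

3 March 2025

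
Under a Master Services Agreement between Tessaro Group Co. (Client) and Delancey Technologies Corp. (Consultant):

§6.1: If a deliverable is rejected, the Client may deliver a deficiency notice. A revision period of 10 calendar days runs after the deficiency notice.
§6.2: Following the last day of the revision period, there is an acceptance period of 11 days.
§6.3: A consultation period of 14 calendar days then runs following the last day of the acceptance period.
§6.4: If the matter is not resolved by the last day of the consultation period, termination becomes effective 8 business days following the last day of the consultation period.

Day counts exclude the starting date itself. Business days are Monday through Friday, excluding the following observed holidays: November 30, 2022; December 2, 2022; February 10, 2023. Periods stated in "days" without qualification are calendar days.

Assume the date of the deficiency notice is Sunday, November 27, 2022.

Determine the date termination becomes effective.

January 11, 2023

The last day of the revision period: 10 calendar days after November 27, 2022 is December 7, 2022.
Adding 11 calendar days to December 7, 2022 gives December 18, 2022, which is the last day of the acceptance period.
The last day of the consultation period: December 18, 2022 + 14 days = January 1, 2023.
The date termination becomes effective: 8 business days after Sunday, January 1, 2023, skipping weekends — Jan 2, Jan 3, Jan 4, Jan 5, Jan 6, Jan 9, Jan 10, Jan 11 — lands on Wednesday, January 11, 2023.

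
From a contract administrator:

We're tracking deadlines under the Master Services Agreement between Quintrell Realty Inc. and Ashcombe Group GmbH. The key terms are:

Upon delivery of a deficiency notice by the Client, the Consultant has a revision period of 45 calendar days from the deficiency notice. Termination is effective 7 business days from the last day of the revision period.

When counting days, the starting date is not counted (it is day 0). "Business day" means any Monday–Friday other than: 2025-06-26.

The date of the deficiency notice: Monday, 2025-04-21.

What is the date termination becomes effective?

The last day of the revision period: 45 calendar days after 2025-04-21 is 2025-06-05.
The date termination becomes effective: 7 business days after Thursday, 2025-06-05, skipping weekends — Jun 6, Jun 9, Jun 10, Jun 11, Jun 12, Jun 13, Jun 16 — lands on Monday, 2025-06-16.

2025-06-16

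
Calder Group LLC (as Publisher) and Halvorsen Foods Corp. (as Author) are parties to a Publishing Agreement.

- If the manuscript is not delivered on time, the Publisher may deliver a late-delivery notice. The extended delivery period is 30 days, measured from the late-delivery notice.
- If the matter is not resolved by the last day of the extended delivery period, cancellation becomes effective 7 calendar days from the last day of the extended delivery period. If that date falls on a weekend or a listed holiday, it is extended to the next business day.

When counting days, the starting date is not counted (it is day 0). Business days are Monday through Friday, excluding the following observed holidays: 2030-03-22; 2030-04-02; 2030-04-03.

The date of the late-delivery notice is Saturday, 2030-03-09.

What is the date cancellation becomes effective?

2030-04-15

The last day of the extended delivery period: 2030-03-09 + 30 days = 2030-04-08.
The date cancellation becomes effective: 2030-04-08 + 7 days = 2030-04-15. 2030-04-15 is a Monday and is not a listed holiday, so no roll-forward applies.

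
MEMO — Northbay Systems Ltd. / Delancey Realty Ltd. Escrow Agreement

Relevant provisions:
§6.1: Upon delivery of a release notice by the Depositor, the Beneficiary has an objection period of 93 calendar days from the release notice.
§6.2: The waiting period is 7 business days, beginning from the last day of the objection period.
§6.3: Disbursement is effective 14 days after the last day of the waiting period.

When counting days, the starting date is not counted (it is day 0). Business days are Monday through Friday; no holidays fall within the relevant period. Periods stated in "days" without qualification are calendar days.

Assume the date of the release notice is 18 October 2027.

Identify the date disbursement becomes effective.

The last day of the objection period: 93 calendar days after 18 October 2027 is 19 January 2028.
From Wednesday, 19 January 2028, 7 business days (Jan 20, Jan 21, Jan 24, Jan 25, Jan 26, Jan 27, Jan 28, skipping weekends) brings us to Friday, 28 January 2028, which is the last day of the waiting period.
Adding 14 calendar days to 28 January 2028 gives 11 February 2028, which is the date disbursement becomes effective.

11 February 2028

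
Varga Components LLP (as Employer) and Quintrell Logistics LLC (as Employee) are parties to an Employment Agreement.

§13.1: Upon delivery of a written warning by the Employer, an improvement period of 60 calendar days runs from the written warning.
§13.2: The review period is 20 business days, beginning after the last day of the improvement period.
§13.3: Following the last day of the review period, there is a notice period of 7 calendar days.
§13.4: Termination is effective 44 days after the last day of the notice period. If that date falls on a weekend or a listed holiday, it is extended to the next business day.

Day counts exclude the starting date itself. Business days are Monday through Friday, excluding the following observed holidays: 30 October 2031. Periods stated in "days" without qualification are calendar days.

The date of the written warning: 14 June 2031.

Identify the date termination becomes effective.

The last day of the improvement period: 14 June 2031 + 60 days = 13 August 2031.
The last day of the review period: 20 business days after Wednesday, 13 August 2031, skipping weekends — Aug 14, Aug 15, Aug 18, Aug 19, …, Sep 8, Sep 9, Sep 10 — lands on Wednesday, 10 September 2031.
The last day of the notice period: 10 September 2031 + 7 days = 17 September 2031.
Adding 44 calendar days to 17 September 2031 gives 31 October 2031, which is the date termination becomes effective. 31 October 2031 is a Friday and is not a listed holiday, so no roll-forward applies.

31 October 2031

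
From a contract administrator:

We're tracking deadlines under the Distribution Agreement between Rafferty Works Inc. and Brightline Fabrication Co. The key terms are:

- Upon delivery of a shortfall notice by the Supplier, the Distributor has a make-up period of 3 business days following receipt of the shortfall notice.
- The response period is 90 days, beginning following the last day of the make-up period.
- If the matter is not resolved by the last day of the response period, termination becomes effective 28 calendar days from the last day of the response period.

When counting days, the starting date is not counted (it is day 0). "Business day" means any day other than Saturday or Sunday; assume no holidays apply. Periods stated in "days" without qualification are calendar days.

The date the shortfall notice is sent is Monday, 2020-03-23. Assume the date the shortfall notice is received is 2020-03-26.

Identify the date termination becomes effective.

The last day of the make-up period: 3 business days after Thursday, 2020-03-26, skipping weekends — Mar 27, Mar 30, Mar 31 — lands on Tuesday, 2020-03-31.
Adding 90 calendar days to 2020-03-31 gives 2020-06-29, which is the last day of the response period.
Adding 28 calendar days to 2020-06-29 gives 2020-07-27, which is the date termination becomes effective.

2020-07-27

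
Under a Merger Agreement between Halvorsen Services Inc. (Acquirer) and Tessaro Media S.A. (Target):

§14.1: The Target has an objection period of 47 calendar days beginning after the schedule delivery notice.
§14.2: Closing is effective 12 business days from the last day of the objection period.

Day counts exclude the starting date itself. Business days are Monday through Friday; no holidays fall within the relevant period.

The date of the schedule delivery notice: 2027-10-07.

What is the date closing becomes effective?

The last day of the objection period: 2027-10-07 + 47 days = 2027-11-23.
From Tuesday, 2027-11-23, 12 business days (Nov 24, Nov 25, Nov 26, Nov 29, …, Dec 7, Dec 8, Dec 9, skipping weekends) brings us to Thursday, 2027-12-09, which is the date closing becomes effective.

2027-12-09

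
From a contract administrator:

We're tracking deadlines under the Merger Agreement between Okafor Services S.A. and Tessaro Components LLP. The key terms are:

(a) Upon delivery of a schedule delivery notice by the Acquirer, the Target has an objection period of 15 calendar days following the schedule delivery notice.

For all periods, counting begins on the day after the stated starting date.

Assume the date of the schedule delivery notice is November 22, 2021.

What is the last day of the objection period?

The last day of the objection period: 15 calendar days after November 22, 2021 is December 7, 2021.

December 7, 2021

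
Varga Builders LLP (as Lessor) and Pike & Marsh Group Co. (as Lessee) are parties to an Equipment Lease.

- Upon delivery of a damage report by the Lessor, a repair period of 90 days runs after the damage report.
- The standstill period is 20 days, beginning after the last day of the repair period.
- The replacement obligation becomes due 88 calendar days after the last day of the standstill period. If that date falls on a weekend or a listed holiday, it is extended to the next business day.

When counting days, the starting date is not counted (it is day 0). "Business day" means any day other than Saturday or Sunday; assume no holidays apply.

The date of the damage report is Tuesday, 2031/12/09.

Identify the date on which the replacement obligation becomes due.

2032/06/24

The last day of the repair period: 2031/12/09 + 90 days = 2032/03/08.
Adding 20 calendar days to 2032/03/08 gives 2032/03/28, which is the last day of the standstill period.
The date on which the replacement obligation becomes due: 88 calendar days after 2032/03/28 is 2032/06/24. 2032/06/24 is a Thursday, so no roll-forward applies.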